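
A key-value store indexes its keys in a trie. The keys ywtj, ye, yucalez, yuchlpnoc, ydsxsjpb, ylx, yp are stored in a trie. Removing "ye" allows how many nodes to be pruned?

Walk "ye" from the leaf back toward the root, removing each node that no remaining word uses.
The suffix "e" (1 node) is used only by "ye"; the node for "y" still has the child "w", so pruning stops there.
Nodes removed: 1

1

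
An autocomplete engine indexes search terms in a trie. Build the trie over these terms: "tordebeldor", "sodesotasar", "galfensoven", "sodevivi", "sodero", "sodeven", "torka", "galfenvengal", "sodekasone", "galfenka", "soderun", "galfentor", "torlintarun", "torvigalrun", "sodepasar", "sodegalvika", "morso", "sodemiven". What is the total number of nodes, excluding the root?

Count nodes per top-level branch (shared prefixes stored once):
  'g'-branch (galfenka, galfensoven, galfentor, galfenvengal): 22 nodes
  'm'-branch (morso): 5 nodes
  's'-branch (sodegalvika, sodekasone, sodemiven, sodepasar, sodero, soderun, sodesotasar, sodeven, sodevivi): 44 nodes
  't'-branch (tordebeldor, torka, torlintarun, torvigalrun): 29 nodes
Sum: 100

100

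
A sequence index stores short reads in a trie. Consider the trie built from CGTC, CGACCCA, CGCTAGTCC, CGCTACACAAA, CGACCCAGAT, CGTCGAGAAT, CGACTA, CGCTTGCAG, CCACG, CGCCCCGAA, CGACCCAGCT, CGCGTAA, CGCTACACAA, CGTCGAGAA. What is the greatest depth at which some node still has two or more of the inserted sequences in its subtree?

10

The deepest shared node is where two words last agree before diverging.
"CGCTACACAA" and "CGCTACACAAA" agree on "CGCTACACAA" (10 characters) before diverging; nothing deeper is shared.
Longest shared-prefix length: 10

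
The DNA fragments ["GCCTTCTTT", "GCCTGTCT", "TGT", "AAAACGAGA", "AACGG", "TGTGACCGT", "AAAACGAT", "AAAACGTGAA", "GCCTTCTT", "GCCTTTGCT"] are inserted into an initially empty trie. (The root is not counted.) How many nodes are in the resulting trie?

For each word, the new-node count is its length minus the longest prefix already in the trie:
  "GCCTTCTTT" → 9 new (G, C, C, T, T, C, T, T, T)
  "GCCTGTCT" → prefix "GCCT" already present; 4 new (G, T, C, T)
  "TGT" → 3 new (T, G, T)
  "AAAACGAGA" → 9 new (A, A, A, A, C, G, A, G, A)
  "AACGG" → prefix "AA" already present; 3 new (C, G, G)
  "TGTGACCGT" → prefix "TGT" already present; 6 new (G, A, C, C, G, T)
  "AAAACGAT" → prefix "AAAACGA" already present; 1 new (T)
  "AAAACGTGAA" → prefix "AAAACG" already present; 4 new (T, G, A, A)
  "GCCTTCTT" → prefix "GCCTTCTT" already present; 0 new (none)
  "GCCTTTGCT" → prefix "GCCTT" already present; 4 new (T, G, C, T)
Total nodes = 9 + 4 + 3 + 9 + 3 + 6 + 1 + 4 + 0 + 4 = 43

43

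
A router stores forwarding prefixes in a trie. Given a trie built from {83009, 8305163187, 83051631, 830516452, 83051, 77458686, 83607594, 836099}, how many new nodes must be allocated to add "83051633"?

"8305163" is already a path in the trie; the remaining "3" must be added.
Each of the 1 remaining characters creates one node.

1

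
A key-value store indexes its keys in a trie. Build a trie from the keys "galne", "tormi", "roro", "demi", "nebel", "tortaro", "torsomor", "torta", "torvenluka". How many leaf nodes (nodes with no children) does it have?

8

Leaves are exactly the stored words that no other stored word extends.
Those words: "demi", "galne", "nebel", "roro", "tormi", "torsomor", "tortaro", "torvenluka"
Leaf count: 8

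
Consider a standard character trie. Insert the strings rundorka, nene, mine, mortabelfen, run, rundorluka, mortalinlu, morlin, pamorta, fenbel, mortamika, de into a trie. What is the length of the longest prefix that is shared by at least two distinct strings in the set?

Look for the deepest trie node that still has at least two words in its subtree.
"rundorka" and "rundorluka" agree on "rundor" (6 characters) before diverging; nothing deeper is shared.
Longest shared-prefix length: 6

6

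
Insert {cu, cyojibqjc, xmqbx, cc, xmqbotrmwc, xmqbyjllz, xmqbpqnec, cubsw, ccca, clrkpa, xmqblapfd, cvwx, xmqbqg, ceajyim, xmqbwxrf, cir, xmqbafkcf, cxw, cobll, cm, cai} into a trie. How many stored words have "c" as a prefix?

13

Filter for entries beginning with "c":
Matches: "cai", "cc", "ccca", "ceajyim", "cir", "clrkpa", "cm", "cobll", "cu", "cubsw", "cvwx", "cxw", "cyojibqjc"
Count: 13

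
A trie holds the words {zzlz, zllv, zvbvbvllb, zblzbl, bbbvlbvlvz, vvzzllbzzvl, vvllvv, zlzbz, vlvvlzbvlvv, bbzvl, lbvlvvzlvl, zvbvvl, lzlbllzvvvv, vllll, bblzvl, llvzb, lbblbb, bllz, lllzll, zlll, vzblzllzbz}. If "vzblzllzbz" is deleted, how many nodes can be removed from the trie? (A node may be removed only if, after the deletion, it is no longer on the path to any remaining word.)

9

Walk "vzblzllzbz" from the leaf back toward the root, removing each node that no remaining word uses.
The suffix "zblzllzbz" (9 nodes) is used only by "vzblzllzbz"; the node for "v" still has the child "v", so pruning stops there.
Nodes removed: 9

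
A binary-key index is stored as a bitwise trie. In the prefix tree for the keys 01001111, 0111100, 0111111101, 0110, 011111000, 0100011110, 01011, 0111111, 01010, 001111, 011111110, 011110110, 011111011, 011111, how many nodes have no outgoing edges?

A leaf is a node with no children — equivalently, the end of a word that is not a proper prefix of any other stored word.
Those words: "001111", "0100011110", "01001111", "01010", "01011", "0110", "0111100", "011110110", "011111000", "011111011", "0111111101"
Leaf count: 11

11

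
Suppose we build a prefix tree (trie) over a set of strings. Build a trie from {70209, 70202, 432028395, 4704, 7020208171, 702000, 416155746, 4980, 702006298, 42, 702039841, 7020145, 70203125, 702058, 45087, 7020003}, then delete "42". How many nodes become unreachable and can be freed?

After clearing the end-marker at "42", prune upward until reaching a node still needed by another word.
The suffix "2" (1 node) is used only by "42"; the node for "4" still has the child "3", so pruning stops there.
Nodes removed: 1

1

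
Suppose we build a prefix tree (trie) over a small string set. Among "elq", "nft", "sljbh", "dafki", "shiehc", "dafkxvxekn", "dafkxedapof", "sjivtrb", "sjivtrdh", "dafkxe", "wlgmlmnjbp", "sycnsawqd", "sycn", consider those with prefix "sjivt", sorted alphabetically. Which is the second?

Filter for "sjivt…" and sort: "sjivtrb", "sjivtrdh"
Position 2: sjivtrdh

sjivtrdh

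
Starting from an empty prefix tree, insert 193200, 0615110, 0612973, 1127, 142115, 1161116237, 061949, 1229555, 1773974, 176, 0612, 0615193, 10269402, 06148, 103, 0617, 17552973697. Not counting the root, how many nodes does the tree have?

71

For each word, the new-node count is its length minus the longest prefix already in the trie:
  "193200" → 6 new (1, 9, 3, 2, 0, 0)
  "0615110" → 7 new (0, 6, 1, 5, 1, 1, 0)
  "0612973" → prefix "061" already present; 4 new (2, 9, 7, 3)
  "1127" → prefix "1" already present; 3 new (1, 2, 7)
  "142115" → prefix "1" already present; 5 new (4, 2, 1, 1, 5)
  "1161116237" → prefix "11" already present; 8 new (6, 1, 1, 1, 6, 2, 3, 7)
  "061949" → prefix "061" already present; 3 new (9, 4, 9)
  "1229555" → prefix "1" already present; 6 new (2, 2, 9, 5, 5, 5)
  "1773974" → prefix "1" already present; 6 new (7, 7, 3, 9, 7, 4)
  "176" → prefix "17" already present; 1 new (6)
  "0612" → prefix "0612" already present; 0 new (none)
  "0615193" → prefix "06151" already present; 2 new (9, 3)
  "10269402" → prefix "1" already present; 7 new (0, 2, 6, 9, 4, 0, 2)
  "06148" → prefix "061" already present; 2 new (4, 8)
  "103" → prefix "10" already present; 1 new (3)
  "0617" → prefix "061" already present; 1 new (7)
  "17552973697" → prefix "17" already present; 9 new (5, 5, 2, 9, 7, 3, 6, 9, 7)
Total nodes = 6 + 7 + 4 + 3 + 5 + 8 + 3 + 6 + 6 + 1 + 0 + 2 + 7 + 2 + 1 + 1 + 9 = 71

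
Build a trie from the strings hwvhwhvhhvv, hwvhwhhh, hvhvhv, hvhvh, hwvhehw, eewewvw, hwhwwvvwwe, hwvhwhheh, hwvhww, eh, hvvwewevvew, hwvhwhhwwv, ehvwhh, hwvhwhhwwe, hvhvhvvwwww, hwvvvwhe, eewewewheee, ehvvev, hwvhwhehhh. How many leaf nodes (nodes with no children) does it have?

16

A leaf is a node with no children — equivalently, the end of a word that is not a proper prefix of any other stored word.
Those words: "eewewewheee", "eewewvw", "ehvvev", "ehvwhh", "hvhvhvvwwww", "hvvwewevvew", "hwhwwvvwwe", "hwvhehw", "hwvhwhehhh", "hwvhwhheh", "hwvhwhhh", "hwvhwhhwwe", "hwvhwhhwwv", "hwvhwhvhhvv", "hwvhww", "hwvvvwhe"
Leaf count: 16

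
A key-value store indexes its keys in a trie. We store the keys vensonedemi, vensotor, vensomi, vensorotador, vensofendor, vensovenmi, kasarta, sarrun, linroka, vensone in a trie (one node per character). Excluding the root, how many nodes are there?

For each word, the new-node count is its length minus the longest prefix already in the trie:
  "vensonedemi" → 11 new (v, e, n, s, o, n, e, d, e, m, i)
  "vensotor" → prefix "venso" already present; 3 new (t, o, r)
  "vensomi" → prefix "venso" already present; 2 new (m, i)
  "vensorotador" → prefix "venso" already present; 7 new (r, o, t, a, d, o, r)
  "vensofendor" → prefix "venso" already present; 6 new (f, e, n, d, o, r)
  "vensovenmi" → prefix "venso" already present; 5 new (v, e, n, m, i)
  "kasarta" → 7 new (k, a, s, a, r, t, a)
  "sarrun" → 6 new (s, a, r, r, u, n)
  "linroka" → 7 new (l, i, n, r, o, k, a)
  "vensone" → prefix "vensone" already present; 0 new (none)
Total nodes = 11 + 3 + 2 + 7 + 6 + 5 + 7 + 6 + 7 + 0 = 54

54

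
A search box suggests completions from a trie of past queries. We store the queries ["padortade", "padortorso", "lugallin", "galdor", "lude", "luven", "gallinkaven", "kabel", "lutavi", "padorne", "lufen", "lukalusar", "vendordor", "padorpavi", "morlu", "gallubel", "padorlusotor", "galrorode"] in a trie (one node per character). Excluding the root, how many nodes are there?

96

Insert word by word; a character creates a node only if that edge doesn't already exist:
  "padortade" → 9 new (p, a, d, o, r, t, a, d, e)
  "padortorso" → prefix "padort" already present; 4 new (o, r, s, o)
  "lugallin" → 8 new (l, u, g, a, l, l, i, n)
  "galdor" → 6 new (g, a, l, d, o, r)
  "lude" → prefix "lu" already present; 2 new (d, e)
  "luven" → prefix "lu" already present; 3 new (v, e, n)
  "gallinkaven" → prefix "gal" already present; 8 new (l, i, n, k, a, v, e, n)
  "kabel" → 5 new (k, a, b, e, l)
  "lutavi" → prefix "lu" already present; 4 new (t, a, v, i)
  "padorne" → prefix "pador" already present; 2 new (n, e)
  "lufen" → prefix "lu" already present; 3 new (f, e, n)
  "lukalusar" → prefix "lu" already present; 7 new (k, a, l, u, s, a, r)
  "vendordor" → 9 new (v, e, n, d, o, r, d, o, r)
  "padorpavi" → prefix "pador" already present; 4 new (p, a, v, i)
  "morlu" → 5 new (m, o, r, l, u)
  "gallubel" → prefix "gall" already present; 4 new (u, b, e, l)
  "padorlusotor" → prefix "pador" already present; 7 new (l, u, s, o, t, o, r)
  "galrorode" → prefix "gal" already present; 6 new (r, o, r, o, d, e)
Total nodes = 9 + 4 + 8 + 6 + 2 + 3 + 8 + 5 + 4 + 2 + 3 + 7 + 9 + 4 + 5 + 4 + 7 + 6 = 96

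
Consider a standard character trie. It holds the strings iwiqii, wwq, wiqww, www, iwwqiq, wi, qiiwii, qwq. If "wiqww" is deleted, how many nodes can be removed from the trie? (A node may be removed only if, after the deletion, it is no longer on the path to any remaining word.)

3

After clearing the end-marker at "wiqww", prune upward until reaching a node still needed by another word.
The suffix "qww" (3 nodes) is used only by "wiqww"; "wi" is itself a stored word, so pruning stops there.
Nodes removed: 3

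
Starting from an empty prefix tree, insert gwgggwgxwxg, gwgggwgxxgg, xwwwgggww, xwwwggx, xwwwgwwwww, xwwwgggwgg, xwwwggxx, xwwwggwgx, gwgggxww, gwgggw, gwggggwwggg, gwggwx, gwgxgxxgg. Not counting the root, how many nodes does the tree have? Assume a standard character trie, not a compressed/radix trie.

52

For each word, the new-node count is its length minus the longest prefix already in the trie:
  "gwgggwgxwxg" → 11 new (g, w, g, g, g, w, g, x, w, x, g)
  "gwgggwgxxgg" → prefix "gwgggwgx" already present; 3 new (x, g, g)
  "xwwwgggww" → 9 new (x, w, w, w, g, g, g, w, w)
  "xwwwggx" → prefix "xwwwgg" already present; 1 new (x)
  "xwwwgwwwww" → prefix "xwwwg" already present; 5 new (w, w, w, w, w)
  "xwwwgggwgg" → prefix "xwwwgggw" already present; 2 new (g, g)
  "xwwwggxx" → prefix "xwwwggx" already present; 1 new (x)
  "xwwwggwgx" → prefix "xwwwgg" already present; 3 new (w, g, x)
  "gwgggxww" → prefix "gwggg" already present; 3 new (x, w, w)
  "gwgggw" → prefix "gwgggw" already present; 0 new (none)
  "gwggggwwggg" → prefix "gwggg" already present; 6 new (g, w, w, g, g, g)
  "gwggwx" → prefix "gwgg" already present; 2 new (w, x)
  "gwgxgxxgg" → prefix "gwg" already present; 6 new (x, g, x, x, g, g)
Total nodes = 11 + 3 + 9 + 1 + 5 + 2 + 1 + 3 + 3 + 0 + 6 + 2 + 6 = 52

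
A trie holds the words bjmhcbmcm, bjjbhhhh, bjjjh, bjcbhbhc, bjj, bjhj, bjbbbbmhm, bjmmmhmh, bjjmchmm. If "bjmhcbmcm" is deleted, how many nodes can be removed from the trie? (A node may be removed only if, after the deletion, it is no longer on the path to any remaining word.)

6

After clearing the end-marker at "bjmhcbmcm", prune upward until reaching a node still needed by another word.
The suffix "hcbmcm" (6 nodes) is used only by "bjmhcbmcm"; the node for "bjm" still has the child "m", so pruning stops there.
Nodes removed: 6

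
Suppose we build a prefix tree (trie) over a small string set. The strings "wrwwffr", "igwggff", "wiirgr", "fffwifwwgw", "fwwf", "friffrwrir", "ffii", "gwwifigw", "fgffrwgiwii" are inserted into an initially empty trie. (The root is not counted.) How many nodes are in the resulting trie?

For each word, the new-node count is its length minus the longest prefix already in the trie:
  "wrwwffr" → 7 new (w, r, w, w, f, f, r)
  "igwggff" → 7 new (i, g, w, g, g, f, f)
  "wiirgr" → prefix "w" already present; 5 new (i, i, r, g, r)
  "fffwifwwgw" → 10 new (f, f, f, w, i, f, w, w, g, w)
  "fwwf" → prefix "f" already present; 3 new (w, w, f)
  "friffrwrir" → prefix "f" already present; 9 new (r, i, f, f, r, w, r, i, r)
  "ffii" → prefix "ff" already present; 2 new (i, i)
  "gwwifigw" → 8 new (g, w, w, i, f, i, g, w)
  "fgffrwgiwii" → prefix "f" already present; 10 new (g, f, f, r, w, g, i, w, i, i)
Total nodes = 7 + 7 + 5 + 10 + 3 + 9 + 2 + 8 + 10 = 61

61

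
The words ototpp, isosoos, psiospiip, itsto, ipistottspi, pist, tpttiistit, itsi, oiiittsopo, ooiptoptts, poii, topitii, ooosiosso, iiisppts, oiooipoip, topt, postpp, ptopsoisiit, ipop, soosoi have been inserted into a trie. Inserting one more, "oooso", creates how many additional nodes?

1

"ooos" is already a path in the trie; the remaining "o" must be added.
Each of the 1 remaining characters creates one node.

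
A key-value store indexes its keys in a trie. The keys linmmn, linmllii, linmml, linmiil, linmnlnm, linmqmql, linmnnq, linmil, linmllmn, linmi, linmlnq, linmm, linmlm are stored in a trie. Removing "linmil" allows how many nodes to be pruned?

1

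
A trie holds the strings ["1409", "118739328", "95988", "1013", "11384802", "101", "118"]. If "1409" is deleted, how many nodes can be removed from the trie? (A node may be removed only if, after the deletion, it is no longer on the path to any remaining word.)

After clearing the end-marker at "1409", prune upward until reaching a node still needed by another word.
The suffix "409" (3 nodes) is used only by "1409"; the node for "1" still has the child "1", so pruning stops there.
Nodes removed: 3

3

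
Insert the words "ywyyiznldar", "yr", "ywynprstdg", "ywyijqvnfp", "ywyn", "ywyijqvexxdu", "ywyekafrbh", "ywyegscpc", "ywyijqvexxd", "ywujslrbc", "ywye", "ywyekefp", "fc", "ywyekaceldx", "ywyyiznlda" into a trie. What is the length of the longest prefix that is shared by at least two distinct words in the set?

11

Equivalently: take the maximum, over all pairs, of their longest common prefix length.
e.g. "ywyijqvexxd" and "ywyijqvexxdu" share the prefix "ywyijqvexxd" of length 11; no pair shares a longer one.
Longest shared-prefix length: 11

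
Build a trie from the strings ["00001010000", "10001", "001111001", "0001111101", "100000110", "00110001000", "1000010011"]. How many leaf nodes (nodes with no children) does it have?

Leaves are exactly the stored words that no other stored word extends.
Those words: "00001010000", "0001111101", "00110001000", "001111001", "100000110", "1000010011", "10001"
Leaf count: 7

7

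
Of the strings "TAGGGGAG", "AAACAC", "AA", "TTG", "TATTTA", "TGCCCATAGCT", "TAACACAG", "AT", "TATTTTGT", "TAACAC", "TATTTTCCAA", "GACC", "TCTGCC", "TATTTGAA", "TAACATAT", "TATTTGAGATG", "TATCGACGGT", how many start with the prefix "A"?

Filter for entries beginning with "A":
Words under "A": AA, AAACAC, AT
Count: 3

3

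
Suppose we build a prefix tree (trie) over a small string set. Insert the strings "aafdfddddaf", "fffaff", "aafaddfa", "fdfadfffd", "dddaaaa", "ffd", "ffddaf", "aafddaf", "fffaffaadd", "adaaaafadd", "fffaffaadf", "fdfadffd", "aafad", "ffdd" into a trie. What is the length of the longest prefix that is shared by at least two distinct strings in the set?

Look for the deepest trie node that still has at least two words in its subtree.
"fffaffaadd" and "fffaffaadf" agree on "fffaffaad" (9 characters) before diverging; nothing deeper is shared.
Longest shared-prefix length: 9

9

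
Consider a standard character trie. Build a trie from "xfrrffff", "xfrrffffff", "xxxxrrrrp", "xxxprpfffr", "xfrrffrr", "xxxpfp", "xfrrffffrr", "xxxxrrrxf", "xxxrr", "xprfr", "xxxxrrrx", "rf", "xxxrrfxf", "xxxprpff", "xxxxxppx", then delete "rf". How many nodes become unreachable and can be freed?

2

A node on "rf"'s path can go only if nothing else ends at it or branches off below it.
No other word shares any prefix with "rf", so all 2 of its nodes go.
Nodes removed: 2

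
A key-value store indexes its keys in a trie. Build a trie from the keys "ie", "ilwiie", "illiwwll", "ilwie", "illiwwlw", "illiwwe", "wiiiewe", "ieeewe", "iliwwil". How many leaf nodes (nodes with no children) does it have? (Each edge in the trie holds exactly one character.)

8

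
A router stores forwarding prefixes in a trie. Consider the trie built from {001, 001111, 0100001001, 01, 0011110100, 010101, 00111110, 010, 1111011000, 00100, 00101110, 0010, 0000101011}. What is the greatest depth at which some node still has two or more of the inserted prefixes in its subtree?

Equivalently: take the maximum, over all pairs, of their longest common prefix length.
e.g. "001111" and "0011110100" share the prefix "001111" of length 6; no pair shares a longer one.
Longest shared-prefix length: 6

6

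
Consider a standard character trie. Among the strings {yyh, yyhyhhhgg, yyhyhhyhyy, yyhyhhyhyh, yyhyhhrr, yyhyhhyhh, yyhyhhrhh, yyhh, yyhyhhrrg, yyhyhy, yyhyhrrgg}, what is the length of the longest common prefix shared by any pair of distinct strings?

Look for the deepest trie node that still has at least two words in its subtree.
e.g. "yyhyhhyhyh" and "yyhyhhyhyy" share the prefix "yyhyhhyhy" of length 9; no pair shares a longer one.
Longest shared-prefix length: 9

9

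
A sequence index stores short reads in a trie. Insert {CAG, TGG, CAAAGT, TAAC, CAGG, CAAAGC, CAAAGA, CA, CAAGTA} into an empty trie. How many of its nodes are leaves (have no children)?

Leaves are exactly the stored words that no other stored word extends.
Those words: "CAAAGA", "CAAAGC", "CAAAGT", "CAAGTA", "CAGG", "TAAC", "TGG"
Leaf count: 7

7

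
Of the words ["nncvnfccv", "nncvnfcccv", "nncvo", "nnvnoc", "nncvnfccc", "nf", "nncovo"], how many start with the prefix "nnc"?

Filter for entries beginning with "nnc":
Words under "nnc": nncovo, nncvnfccc, nncvnfcccv, nncvnfccv, nncvo
Count: 5

5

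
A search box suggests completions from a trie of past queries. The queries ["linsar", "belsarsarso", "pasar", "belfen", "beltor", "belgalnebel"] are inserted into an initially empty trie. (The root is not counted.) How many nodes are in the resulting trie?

36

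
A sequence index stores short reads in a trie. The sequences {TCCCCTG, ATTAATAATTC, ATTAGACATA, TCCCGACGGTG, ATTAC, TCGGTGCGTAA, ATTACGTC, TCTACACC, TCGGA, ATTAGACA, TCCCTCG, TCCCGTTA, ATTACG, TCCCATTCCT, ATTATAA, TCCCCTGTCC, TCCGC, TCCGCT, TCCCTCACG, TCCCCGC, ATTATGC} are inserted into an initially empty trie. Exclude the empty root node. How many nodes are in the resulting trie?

79

Count nodes per top-level branch (shared prefixes stored once):
  'A'-branch (ATTAATAATTC, ATTAC, ATTACG, ATTACGTC, ATTAGACA, ATTAGACATA, ATTATAA, ATTATGC): 26 nodes
  'T'-branch (TCCCATTCCT, TCCCCGC, TCCCCTG, TCCCCTGTCC, TCCCGACGGTG, TCCCGTTA, TCCCTCACG, TCCCTCG, TCCGC, TCCGCT, TCGGA, TCGGTGCGTAA, TCTACACC): 53 nodes
Sum: 79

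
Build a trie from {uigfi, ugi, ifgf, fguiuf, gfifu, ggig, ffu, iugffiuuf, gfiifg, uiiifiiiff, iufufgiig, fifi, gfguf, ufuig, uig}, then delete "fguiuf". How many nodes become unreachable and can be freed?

5

After clearing the end-marker at "fguiuf", prune upward until reaching a node still needed by another word.
The suffix "guiuf" (5 nodes) is used only by "fguiuf"; the node for "f" still has the child "f", so pruning stops there.
Nodes removed: 5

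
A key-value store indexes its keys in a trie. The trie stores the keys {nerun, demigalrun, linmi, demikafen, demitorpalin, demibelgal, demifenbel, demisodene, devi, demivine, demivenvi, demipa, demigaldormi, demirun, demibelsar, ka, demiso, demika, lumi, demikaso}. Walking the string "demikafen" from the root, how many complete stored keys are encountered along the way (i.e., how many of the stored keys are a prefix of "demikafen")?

2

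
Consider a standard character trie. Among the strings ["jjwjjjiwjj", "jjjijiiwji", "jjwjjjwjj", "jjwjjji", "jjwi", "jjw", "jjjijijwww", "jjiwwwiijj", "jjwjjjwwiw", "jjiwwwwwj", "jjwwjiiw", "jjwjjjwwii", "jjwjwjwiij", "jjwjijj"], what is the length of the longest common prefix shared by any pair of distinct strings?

9

Equivalently: take the maximum, over all pairs, of their longest common prefix length.
e.g. "jjwjjjwwii" and "jjwjjjwwiw" share the prefix "jjwjjjwwi" of length 9; no pair shares a longer one.
Longest shared-prefix length: 9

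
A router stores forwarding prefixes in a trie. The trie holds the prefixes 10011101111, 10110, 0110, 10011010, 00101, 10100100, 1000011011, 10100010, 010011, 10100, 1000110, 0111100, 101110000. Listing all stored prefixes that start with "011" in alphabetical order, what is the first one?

Filter for "011…" and sort: "0110", "0111100"
The 1st is 0110.

0110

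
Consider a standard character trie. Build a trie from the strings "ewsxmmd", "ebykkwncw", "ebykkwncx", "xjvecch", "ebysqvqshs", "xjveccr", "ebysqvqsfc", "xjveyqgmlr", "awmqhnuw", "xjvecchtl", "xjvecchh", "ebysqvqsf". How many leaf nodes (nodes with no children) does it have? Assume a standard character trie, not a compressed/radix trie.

A leaf is a node with no children — equivalently, the end of a word that is not a proper prefix of any other stored word.
Those words: "awmqhnuw", "ebykkwncw", "ebykkwncx", "ebysqvqsfc", "ebysqvqshs", "ewsxmmd", "xjvecchh", "xjvecchtl", "xjveccr", "xjveyqgmlr"
Leaf count: 10

10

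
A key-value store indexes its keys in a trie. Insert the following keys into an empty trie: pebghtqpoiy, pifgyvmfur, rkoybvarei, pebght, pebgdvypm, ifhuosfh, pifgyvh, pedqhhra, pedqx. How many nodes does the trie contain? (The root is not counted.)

51

For each word, the new-node count is its length minus the longest prefix already in the trie:
  "pebghtqpoiy" → 11 new (p, e, b, g, h, t, q, p, o, i, y)
  "pifgyvmfur" → prefix "p" already present; 9 new (i, f, g, y, v, m, f, u, r)
  "rkoybvarei" → 10 new (r, k, o, y, b, v, a, r, e, i)
  "pebght" → prefix "pebght" already present; 0 new (none)
  "pebgdvypm" → prefix "pebg" already present; 5 new (d, v, y, p, m)
  "ifhuosfh" → 8 new (i, f, h, u, o, s, f, h)
  "pifgyvh" → prefix "pifgyv" already present; 1 new (h)
  "pedqhhra" → prefix "pe" already present; 6 new (d, q, h, h, r, a)
  "pedqx" → prefix "pedq" already present; 1 new (x)
Total nodes = 11 + 9 + 10 + 0 + 5 + 8 + 1 + 6 + 1 = 51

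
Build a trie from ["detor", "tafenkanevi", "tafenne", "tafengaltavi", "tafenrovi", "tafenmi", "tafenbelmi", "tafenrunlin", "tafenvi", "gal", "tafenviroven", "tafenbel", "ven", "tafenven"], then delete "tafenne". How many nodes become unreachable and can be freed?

A node on "tafenne"'s path can go only if nothing else ends at it or branches off below it.
The suffix "ne" (2 nodes) is used only by "tafenne"; the node for "tafen" still has the child "k", so pruning stops there.
Nodes removed: 2

2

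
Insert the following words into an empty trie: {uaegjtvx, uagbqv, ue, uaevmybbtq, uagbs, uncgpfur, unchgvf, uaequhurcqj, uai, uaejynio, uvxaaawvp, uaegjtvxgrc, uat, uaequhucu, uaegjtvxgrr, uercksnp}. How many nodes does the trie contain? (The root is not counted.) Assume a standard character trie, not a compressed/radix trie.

67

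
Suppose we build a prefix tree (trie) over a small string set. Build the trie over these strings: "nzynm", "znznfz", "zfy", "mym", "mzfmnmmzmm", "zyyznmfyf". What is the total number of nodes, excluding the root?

33

Trace insertions, counting only characters that open a new branch:
  "nzynm" → 5 new (n, z, y, n, m)
  "znznfz" → 6 new (z, n, z, n, f, z)
  "zfy" → prefix "z" already present; 2 new (f, y)
  "mym" → 3 new (m, y, m)
  "mzfmnmmzmm" → prefix "m" already present; 9 new (z, f, m, n, m, m, z, m, m)
  "zyyznmfyf" → prefix "z" already present; 8 new (y, y, z, n, m, f, y, f)
Total nodes = 5 + 6 + 2 + 3 + 9 + 8 = 33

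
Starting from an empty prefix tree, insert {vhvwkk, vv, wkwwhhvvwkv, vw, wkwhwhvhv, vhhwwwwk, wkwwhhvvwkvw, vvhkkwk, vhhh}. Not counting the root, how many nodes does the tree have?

Count nodes per top-level branch (shared prefixes stored once):
  'v'-branch (vhhh, vhhwwwwk, vhvwkk, vv, vvhkkwk, vw): 20 nodes
  'w'-branch (wkwhwhvhv, wkwwhhvvwkv, wkwwhhvvwkvw): 18 nodes
Sum: 38

38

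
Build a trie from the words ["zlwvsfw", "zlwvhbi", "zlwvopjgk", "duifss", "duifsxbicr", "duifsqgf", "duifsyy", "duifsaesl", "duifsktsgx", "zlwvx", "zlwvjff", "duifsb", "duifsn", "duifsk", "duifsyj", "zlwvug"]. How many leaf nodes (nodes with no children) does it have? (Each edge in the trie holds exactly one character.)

Leaves are exactly the stored words that no other stored word extends.
Those words: "duifsaesl", "duifsb", "duifsktsgx", "duifsn", "duifsqgf", "duifss", "duifsxbicr", "duifsyj", "duifsyy", "zlwvhbi", "zlwvjff", "zlwvopjgk", "zlwvsfw", "zlwvug", "zlwvx"
Leaf count: 15

15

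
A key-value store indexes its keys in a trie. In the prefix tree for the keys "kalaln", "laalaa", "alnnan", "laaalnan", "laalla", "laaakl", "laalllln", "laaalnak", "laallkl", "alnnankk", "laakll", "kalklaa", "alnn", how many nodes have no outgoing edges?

11

A leaf is a node with no children — equivalently, the end of a word that is not a proper prefix of any other stored word.
Those words: "alnnankk", "kalaln", "kalklaa", "laaakl", "laaalnak", "laaalnan", "laakll", "laalaa", "laalla", "laallkl", "laalllln"
Leaf count: 11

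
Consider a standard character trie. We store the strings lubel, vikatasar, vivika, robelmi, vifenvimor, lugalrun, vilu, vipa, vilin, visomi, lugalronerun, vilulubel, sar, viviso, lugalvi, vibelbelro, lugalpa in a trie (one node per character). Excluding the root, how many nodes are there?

Count nodes per top-level branch (shared prefixes stored once):
  'l'-branch (lubel, lugalpa, lugalronerun, lugalrun, lugalvi): 21 nodes
  'r'-branch (robelmi): 7 nodes
  's'-branch (sar): 3 nodes
  'v'-branch (vibelbelro, vifenvimor, vikatasar, vilin, vilu, vilulubel, vipa, visomi, vivika, viviso): 46 nodes
Sum: 77

77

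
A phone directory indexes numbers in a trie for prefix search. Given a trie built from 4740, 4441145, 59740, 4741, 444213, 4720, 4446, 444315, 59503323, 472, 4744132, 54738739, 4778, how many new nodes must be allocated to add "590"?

The longest prefix of "590" already in the trie is "59" (length 2).
Each of the 1 remaining characters creates one node.

1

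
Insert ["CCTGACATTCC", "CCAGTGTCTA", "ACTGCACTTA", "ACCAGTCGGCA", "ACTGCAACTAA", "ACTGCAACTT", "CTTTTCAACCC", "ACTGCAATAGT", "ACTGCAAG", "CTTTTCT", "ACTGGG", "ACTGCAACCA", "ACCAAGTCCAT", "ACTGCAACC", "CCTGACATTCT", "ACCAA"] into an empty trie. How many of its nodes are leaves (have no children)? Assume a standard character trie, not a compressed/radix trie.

A leaf is a node with no children — equivalently, the end of a word that is not a proper prefix of any other stored word.
Those words: "ACCAAGTCCAT", "ACCAGTCGGCA", "ACTGCAACCA", "ACTGCAACTAA", "ACTGCAACTT", "ACTGCAAG", "ACTGCAATAGT", "ACTGCACTTA", "ACTGGG", "CCAGTGTCTA", "CCTGACATTCC", "CCTGACATTCT", "CTTTTCAACCC", "CTTTTCT"
Leaf count: 14

14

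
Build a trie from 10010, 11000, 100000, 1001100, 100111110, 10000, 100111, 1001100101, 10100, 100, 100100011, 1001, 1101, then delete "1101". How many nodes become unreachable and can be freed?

A node on "1101"'s path can go only if nothing else ends at it or branches off below it.
The suffix "1" (1 node) is used only by "1101"; the node for "110" still has the child "0", so pruning stops there.
Nodes removed: 1

1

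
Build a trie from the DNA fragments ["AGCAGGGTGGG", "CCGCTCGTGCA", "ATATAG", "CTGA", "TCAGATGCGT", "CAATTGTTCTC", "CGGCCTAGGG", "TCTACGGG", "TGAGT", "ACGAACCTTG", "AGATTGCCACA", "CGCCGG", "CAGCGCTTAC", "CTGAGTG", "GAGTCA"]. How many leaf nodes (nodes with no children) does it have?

A leaf is a node with no children — equivalently, the end of a word that is not a proper prefix of any other stored word.
Those words: "ACGAACCTTG", "AGATTGCCACA", "AGCAGGGTGGG", "ATATAG", "CAATTGTTCTC", "CAGCGCTTAC", "CCGCTCGTGCA", "CGCCGG", "CGGCCTAGGG", "CTGAGTG", "GAGTCA", "TCAGATGCGT", "TCTACGGG", "TGAGT"
Leaf count: 14

14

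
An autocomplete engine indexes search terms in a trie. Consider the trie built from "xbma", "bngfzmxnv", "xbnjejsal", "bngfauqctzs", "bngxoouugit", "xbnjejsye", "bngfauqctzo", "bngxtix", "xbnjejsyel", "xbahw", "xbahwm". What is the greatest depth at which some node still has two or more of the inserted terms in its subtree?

Look for the deepest trie node that still has at least two words in its subtree.
e.g. "bngfauqctzo" and "bngfauqctzs" share the prefix "bngfauqctz" of length 10; no pair shares a longer one.
Longest shared-prefix length: 10

10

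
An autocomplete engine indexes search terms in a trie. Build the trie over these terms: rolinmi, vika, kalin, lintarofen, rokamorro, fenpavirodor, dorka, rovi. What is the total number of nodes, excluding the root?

52

Trace insertions, counting only characters that open a new branch:
  "rolinmi" → 7 new (r, o, l, i, n, m, i)
  "vika" → 4 new (v, i, k, a)
  "kalin" → 5 new (k, a, l, i, n)
  "lintarofen" → 10 new (l, i, n, t, a, r, o, f, e, n)
  "rokamorro" → prefix "ro" already present; 7 new (k, a, m, o, r, r, o)
  "fenpavirodor" → 12 new (f, e, n, p, a, v, i, r, o, d, o, r)
  "dorka" → 5 new (d, o, r, k, a)
  "rovi" → prefix "ro" already present; 2 new (v, i)
Total nodes = 7 + 4 + 5 + 10 + 7 + 12 + 5 + 2 = 52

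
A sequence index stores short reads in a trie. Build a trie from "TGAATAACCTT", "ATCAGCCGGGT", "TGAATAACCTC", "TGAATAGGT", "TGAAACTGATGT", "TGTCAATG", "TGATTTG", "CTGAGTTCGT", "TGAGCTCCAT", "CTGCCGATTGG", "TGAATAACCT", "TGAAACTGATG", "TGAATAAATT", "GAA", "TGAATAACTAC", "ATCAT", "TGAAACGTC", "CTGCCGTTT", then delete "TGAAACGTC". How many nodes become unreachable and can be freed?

3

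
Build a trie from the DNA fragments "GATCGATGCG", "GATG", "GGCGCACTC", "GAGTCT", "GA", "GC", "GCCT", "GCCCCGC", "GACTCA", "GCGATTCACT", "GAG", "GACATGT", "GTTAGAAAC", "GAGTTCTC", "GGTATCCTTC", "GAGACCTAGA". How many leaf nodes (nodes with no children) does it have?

Leaves are exactly the stored words that no other stored word extends.
Those words: "GACATGT", "GACTCA", "GAGACCTAGA", "GAGTCT", "GAGTTCTC", "GATCGATGCG", "GATG", "GCCCCGC", "GCCT", "GCGATTCACT", "GGCGCACTC", "GGTATCCTTC", "GTTAGAAAC"
Leaf count: 13

13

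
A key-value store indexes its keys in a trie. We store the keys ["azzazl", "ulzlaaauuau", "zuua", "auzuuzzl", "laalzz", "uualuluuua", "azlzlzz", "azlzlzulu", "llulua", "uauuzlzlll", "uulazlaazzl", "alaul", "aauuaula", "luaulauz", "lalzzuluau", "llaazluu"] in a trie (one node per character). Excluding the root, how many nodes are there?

Insert word by word; a character creates a node only if that edge doesn't already exist:
  "azzazl" → 6 new (a, z, z, a, z, l)
  "ulzlaaauuau" → 11 new (u, l, z, l, a, a, a, u, u, a, u)
  "zuua" → 4 new (z, u, u, a)
  "auzuuzzl" → prefix "a" already present; 7 new (u, z, u, u, z, z, l)
  "laalzz" → 6 new (l, a, a, l, z, z)
  "uualuluuua" → prefix "u" already present; 9 new (u, a, l, u, l, u, u, u, a)
  "azlzlzz" → prefix "az" already present; 5 new (l, z, l, z, z)
  "azlzlzulu" → prefix "azlzlz" already present; 3 new (u, l, u)
  "llulua" → prefix "l" already present; 5 new (l, u, l, u, a)
  "uauuzlzlll" → prefix "u" already present; 9 new (a, u, u, z, l, z, l, l, l)
  "uulazlaazzl" → prefix "uu" already present; 9 new (l, a, z, l, a, a, z, z, l)
  "alaul" → prefix "a" already present; 4 new (l, a, u, l)
  "aauuaula" → prefix "a" already present; 7 new (a, u, u, a, u, l, a)
  "luaulauz" → prefix "l" already present; 7 new (u, a, u, l, a, u, z)
  "lalzzuluau" → prefix "la" already present; 8 new (l, z, z, u, l, u, a, u)
  "llaazluu" → prefix "ll" already present; 6 new (a, a, z, l, u, u)
Total nodes = 6 + 11 + 4 + 7 + 6 + 9 + 5 + 3 + 5 + 9 + 9 + 4 + 7 + 7 + 8 + 6 = 106

106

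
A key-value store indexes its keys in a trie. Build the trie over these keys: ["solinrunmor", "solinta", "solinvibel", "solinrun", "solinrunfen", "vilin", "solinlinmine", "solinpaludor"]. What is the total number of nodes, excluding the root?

Trie structure (* marks end of a word):
(root)
├─ s
│  └─ o
│     └─ l
│        └─ i
│           └─ n
│              ├─ l
│              │  └─ i
│              │     └─ n
│              │        └─ m
│              │           └─ i
│              │              └─ n
│              │                 └─ e *
│              ├─ p
│              │  └─ a
│              │     └─ l
│              │        └─ u
│              │           └─ d
│              │              └─ o
│              │                 └─ r *
│              ├─ r
│              │  └─ u
│              │     └─ n *
│              │        ├─ f
│              │        │  └─ e
│              │        │     └─ n *
│              │        └─ m
│              │           └─ o
│              │              └─ r *
│              ├─ t
│              │  └─ a *
│              └─ v
│                 └─ i
│                    └─ b
│                       └─ e
│                          └─ l *
└─ v
   └─ i
      └─ l
         └─ i
            └─ n *
Counting every labelled node above: 40.

40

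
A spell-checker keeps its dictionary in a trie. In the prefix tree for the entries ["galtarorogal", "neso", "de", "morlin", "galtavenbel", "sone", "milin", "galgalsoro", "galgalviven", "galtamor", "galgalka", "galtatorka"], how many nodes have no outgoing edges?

12

A leaf is a node with no children — equivalently, the end of a word that is not a proper prefix of any other stored word.
Those words: "de", "galgalka", "galgalsoro", "galgalviven", "galtamor", "galtarorogal", "galtatorka", "galtavenbel", "milin", "morlin", "neso", "sone"
Leaf count: 12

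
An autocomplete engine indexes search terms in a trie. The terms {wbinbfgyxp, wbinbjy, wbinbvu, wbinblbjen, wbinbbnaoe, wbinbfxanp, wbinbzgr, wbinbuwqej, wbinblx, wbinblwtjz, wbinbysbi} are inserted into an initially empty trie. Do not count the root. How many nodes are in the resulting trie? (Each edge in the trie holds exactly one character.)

Count nodes per top-level branch (shared prefixes stored once):
  'w'-branch (wbinbbnaoe, wbinbfgyxp, wbinbfxanp, wbinbjy, wbinblbjen, wbinblwtjz, wbinblx, wbinbuwqej, wbinbvu, wbinbysbi, wbinbzgr): 45 nodes
Sum: 45

45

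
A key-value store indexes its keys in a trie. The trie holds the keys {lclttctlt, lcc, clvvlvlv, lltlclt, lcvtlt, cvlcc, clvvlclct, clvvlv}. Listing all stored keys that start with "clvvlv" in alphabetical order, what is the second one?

clvvlvlv

DFS of the "clvvlv" subtree visits, in order: "clvvlv", "clvvlvlv"
The 2nd is clvvlvlv.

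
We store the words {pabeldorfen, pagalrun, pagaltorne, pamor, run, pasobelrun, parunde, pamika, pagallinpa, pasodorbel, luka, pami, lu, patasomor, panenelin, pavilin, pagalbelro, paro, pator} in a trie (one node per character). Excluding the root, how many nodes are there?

For each word, the new-node count is its length minus the longest prefix already in the trie:
  "pabeldorfen" → 11 new (p, a, b, e, l, d, o, r, f, e, n)
  "pagalrun" → prefix "pa" already present; 6 new (g, a, l, r, u, n)
  "pagaltorne" → prefix "pagal" already present; 5 new (t, o, r, n, e)
  "pamor" → prefix "pa" already present; 3 new (m, o, r)
  "run" → 3 new (r, u, n)
  "pasobelrun" → prefix "pa" already present; 8 new (s, o, b, e, l, r, u, n)
  "parunde" → prefix "pa" already present; 5 new (r, u, n, d, e)
  "pamika" → prefix "pam" already present; 3 new (i, k, a)
  "pagallinpa" → prefix "pagal" already present; 5 new (l, i, n, p, a)
  "pasodorbel" → prefix "paso" already present; 6 new (d, o, r, b, e, l)
  "luka" → 4 new (l, u, k, a)
  "pami" → prefix "pami" already present; 0 new (none)
  "lu" → prefix "lu" already present; 0 new (none)
  "patasomor" → prefix "pa" already present; 7 new (t, a, s, o, m, o, r)
  "panenelin" → prefix "pa" already present; 7 new (n, e, n, e, l, i, n)
  "pavilin" → prefix "pa" already present; 5 new (v, i, l, i, n)
  "pagalbelro" → prefix "pagal" already present; 5 new (b, e, l, r, o)
  "paro" → prefix "par" already present; 1 new (o)
  "pator" → prefix "pat" already present; 2 new (o, r)
Total nodes = 11 + 6 + 5 + 3 + 3 + 8 + 5 + 3 + 5 + 6 + 4 + 0 + 0 + 7 + 7 + 5 + 5 + 1 + 2 = 86

86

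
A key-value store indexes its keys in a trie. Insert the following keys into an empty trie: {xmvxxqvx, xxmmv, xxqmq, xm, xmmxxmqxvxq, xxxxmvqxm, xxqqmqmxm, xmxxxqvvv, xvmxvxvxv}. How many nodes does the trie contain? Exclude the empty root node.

52

Trace insertions, counting only characters that open a new branch:
  "xmvxxqvx" → 8 new (x, m, v, x, x, q, v, x)
  "xxmmv" → prefix "x" already present; 4 new (x, m, m, v)
  "xxqmq" → prefix "xx" already present; 3 new (q, m, q)
  "xm" → prefix "xm" already present; 0 new (none)
  "xmmxxmqxvxq" → prefix "xm" already present; 9 new (m, x, x, m, q, x, v, x, q)
  "xxxxmvqxm" → prefix "xx" already present; 7 new (x, x, m, v, q, x, m)
  "xxqqmqmxm" → prefix "xxq" already present; 6 new (q, m, q, m, x, m)
  "xmxxxqvvv" → prefix "xm" already present; 7 new (x, x, x, q, v, v, v)
  "xvmxvxvxv" → prefix "x" already present; 8 new (v, m, x, v, x, v, x, v)
Total nodes = 8 + 4 + 3 + 0 + 9 + 7 + 6 + 7 + 8 = 52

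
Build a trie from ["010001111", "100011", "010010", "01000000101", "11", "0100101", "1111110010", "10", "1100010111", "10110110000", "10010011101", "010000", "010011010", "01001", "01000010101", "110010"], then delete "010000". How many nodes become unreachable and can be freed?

After clearing the end-marker at "010000", prune upward until reaching a node still needed by another word.
Every node on "010000" is still needed (e.g. by "01000000101"), so nothing is freed.
Nodes removed: 0

0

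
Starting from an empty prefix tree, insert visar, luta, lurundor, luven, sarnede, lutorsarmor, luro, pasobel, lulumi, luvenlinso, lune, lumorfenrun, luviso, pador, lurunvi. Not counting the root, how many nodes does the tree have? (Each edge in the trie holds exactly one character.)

69

Trace insertions, counting only characters that open a new branch:
  "visar" → 5 new (v, i, s, a, r)
  "luta" → 4 new (l, u, t, a)
  "lurundor" → prefix "lu" already present; 6 new (r, u, n, d, o, r)
  "luven" → prefix "lu" already present; 3 new (v, e, n)
  "sarnede" → 7 new (s, a, r, n, e, d, e)
  "lutorsarmor" → prefix "lut" already present; 8 new (o, r, s, a, r, m, o, r)
  "luro" → prefix "lur" already present; 1 new (o)
  "pasobel" → 7 new (p, a, s, o, b, e, l)
  "lulumi" → prefix "lu" already present; 4 new (l, u, m, i)
  "luvenlinso" → prefix "luven" already present; 5 new (l, i, n, s, o)
  "lune" → prefix "lu" already present; 2 new (n, e)
  "lumorfenrun" → prefix "lu" already present; 9 new (m, o, r, f, e, n, r, u, n)
  "luviso" → prefix "luv" already present; 3 new (i, s, o)
  "pador" → prefix "pa" already present; 3 new (d, o, r)
  "lurunvi" → prefix "lurun" already present; 2 new (v, i)
Total nodes = 5 + 4 + 6 + 3 + 7 + 8 + 1 + 7 + 4 + 5 + 2 + 9 + 3 + 3 + 2 = 69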